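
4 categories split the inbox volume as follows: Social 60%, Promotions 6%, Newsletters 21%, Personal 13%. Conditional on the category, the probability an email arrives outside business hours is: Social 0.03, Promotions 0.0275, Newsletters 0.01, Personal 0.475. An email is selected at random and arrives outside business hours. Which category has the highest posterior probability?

Personal

By Bayes' rule, posterior ∝ prior × likelihood:
  Social: 0.6 × 0.03 = 0.018
  Promotions: 0.06 × 0.0275 = 0.00165
  Newsletters: 0.21 × 0.01 = 0.0021
  Personal: 0.13 × 0.475 = 0.06175
Total = 0.0835.
Largest term belongs to Personal, so Personal is most probable.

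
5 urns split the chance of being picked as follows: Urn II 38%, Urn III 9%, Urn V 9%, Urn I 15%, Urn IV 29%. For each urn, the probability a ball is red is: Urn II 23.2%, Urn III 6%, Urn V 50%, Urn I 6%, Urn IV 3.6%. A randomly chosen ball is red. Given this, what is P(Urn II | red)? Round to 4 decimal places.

Unnormalized posteriors (prior × likelihood):
  Urn II: 0.38 × 0.232 = 0.08816
  Urn III: 0.09 × 0.06 = 0.0054
  Urn V: 0.09 × 0.5 = 0.045
  Urn I: 0.15 × 0.06 = 0.009
  Urn IV: 0.29 × 0.036 = 0.01044
Total = 0.158.
P(Urn II | evidence) = 0.08816 / 0.158 ≈ 0.5580.

0.5580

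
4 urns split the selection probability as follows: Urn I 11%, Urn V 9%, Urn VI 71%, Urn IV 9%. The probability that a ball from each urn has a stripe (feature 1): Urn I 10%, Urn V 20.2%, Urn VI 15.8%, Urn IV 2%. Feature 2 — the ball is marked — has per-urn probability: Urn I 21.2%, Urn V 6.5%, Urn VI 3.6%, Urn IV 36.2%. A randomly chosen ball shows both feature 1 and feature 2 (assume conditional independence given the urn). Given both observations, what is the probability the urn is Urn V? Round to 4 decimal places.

By Bayes' rule, posterior ∝ prior × likelihood:
  Urn I: 0.11 × 0.1 × 0.212 = 0.002332
  Urn V: 0.09 × 0.202 × 0.065 = 0.0011817
  Urn VI: 0.71 × 0.158 × 0.036 = 0.00403848
  Urn IV: 0.09 × 0.02 × 0.362 = 0.0006516
Normalizing constant = 0.00820378.
P(Urn V | evidence) = 0.0011817 / 0.00820378 ≈ 0.1440.

0.1440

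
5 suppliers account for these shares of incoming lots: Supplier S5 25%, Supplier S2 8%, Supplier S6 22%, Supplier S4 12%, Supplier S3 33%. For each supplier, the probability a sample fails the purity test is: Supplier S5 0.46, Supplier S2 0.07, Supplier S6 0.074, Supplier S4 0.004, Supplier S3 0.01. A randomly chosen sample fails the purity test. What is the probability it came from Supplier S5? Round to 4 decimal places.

Unnormalized posteriors (prior × likelihood):
  Supplier S5: 0.25 × 0.46 = 0.115
  Supplier S2: 0.08 × 0.07 = 0.0056
  Supplier S6: 0.22 × 0.074 = 0.01628
  Supplier S4: 0.12 × 0.004 = 0.00048
  Supplier S3: 0.33 × 0.01 = 0.0033
Normalizing constant = 0.14066.
P(Supplier S5 | evidence) = 0.115 / 0.14066 ≈ 0.8176.

0.8176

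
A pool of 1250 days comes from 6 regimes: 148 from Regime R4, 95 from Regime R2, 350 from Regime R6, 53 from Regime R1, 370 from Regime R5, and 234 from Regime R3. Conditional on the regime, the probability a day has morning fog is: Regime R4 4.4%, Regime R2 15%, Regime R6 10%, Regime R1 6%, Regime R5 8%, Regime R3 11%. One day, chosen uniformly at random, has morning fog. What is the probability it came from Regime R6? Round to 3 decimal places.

By Bayes' rule, posterior ∝ prior × likelihood:
  Regime R4: 0.1184 × 0.044 = 0.0052096
  Regime R2: 0.076 × 0.15 = 0.0114
  Regime R6: 0.28 × 0.1 = 0.028
  Regime R1: 0.0424 × 0.06 = 0.002544
  Regime R5: 0.296 × 0.08 = 0.02368
  Regime R3: 0.1872 × 0.11 = 0.020592
Total = 0.0914256.
P(Regime R6 | evidence) = 0.028 / 0.0914256 ≈ 0.306.

0.306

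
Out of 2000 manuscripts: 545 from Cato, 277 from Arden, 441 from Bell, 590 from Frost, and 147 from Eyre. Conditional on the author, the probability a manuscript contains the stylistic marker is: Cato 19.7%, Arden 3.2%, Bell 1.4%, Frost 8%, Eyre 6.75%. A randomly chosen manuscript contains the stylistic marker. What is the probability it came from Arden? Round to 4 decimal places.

Prior × likelihood for each hypothesis:
  Cato: 0.2725 × 0.197 = 0.0536825
  Arden: 0.1385 × 0.032 = 0.004432
  Bell: 0.2205 × 0.014 = 0.003087
  Frost: 0.295 × 0.08 = 0.0236
  Eyre: 0.0735 × 0.0675 = 0.00496125
Total = 0.08976275.
P(Arden | evidence) = 0.004432 / 0.08976275 ≈ 0.0494.

0.0494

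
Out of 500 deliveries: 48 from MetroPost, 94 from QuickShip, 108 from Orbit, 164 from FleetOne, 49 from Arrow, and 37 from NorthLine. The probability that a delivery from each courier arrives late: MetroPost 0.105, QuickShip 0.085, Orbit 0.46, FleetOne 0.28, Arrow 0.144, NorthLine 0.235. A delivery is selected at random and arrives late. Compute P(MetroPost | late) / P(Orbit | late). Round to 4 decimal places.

0.1014

Compute prior × likelihood for every hypothesis:
  MetroPost: 0.096 × 0.105 = 0.01008
  QuickShip: 0.188 × 0.085 = 0.01598
  Orbit: 0.216 × 0.46 = 0.09936
  FleetOne: 0.328 × 0.28 = 0.09184
  Arrow: 0.098 × 0.144 = 0.014112
  NorthLine: 0.074 × 0.235 = 0.01739
Total = 0.248762.
The ratio is 0.01008 / 0.09936 (the normalizer cancels) = 0.1014.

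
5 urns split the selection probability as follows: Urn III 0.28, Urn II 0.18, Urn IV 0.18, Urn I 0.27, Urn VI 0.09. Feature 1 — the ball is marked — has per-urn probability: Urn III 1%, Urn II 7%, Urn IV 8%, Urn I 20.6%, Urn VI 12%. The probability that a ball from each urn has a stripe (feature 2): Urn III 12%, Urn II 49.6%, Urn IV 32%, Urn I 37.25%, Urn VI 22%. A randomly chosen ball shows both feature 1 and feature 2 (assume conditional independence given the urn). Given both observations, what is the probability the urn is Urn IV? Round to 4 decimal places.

Compute prior × likelihood for every hypothesis:
  Urn III: 0.28 × 0.01 × 0.12 = 0.000336
  Urn II: 0.18 × 0.07 × 0.496 = 0.0062496
  Urn IV: 0.18 × 0.08 × 0.32 = 0.004608
  Urn I: 0.27 × 0.206 × 0.3725 = 0.02071845
  Urn VI: 0.09 × 0.12 × 0.22 = 0.002376
Normalizing constant = 0.03428805.
P(Urn IV | evidence) = 0.004608 / 0.03428805 ≈ 0.1344.

0.1344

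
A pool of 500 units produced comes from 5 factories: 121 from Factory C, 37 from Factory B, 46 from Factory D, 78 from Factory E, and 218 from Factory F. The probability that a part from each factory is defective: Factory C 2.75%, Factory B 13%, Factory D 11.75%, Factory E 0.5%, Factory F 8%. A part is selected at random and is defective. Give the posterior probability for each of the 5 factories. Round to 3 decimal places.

Factory C 0.106, Factory B 0.153, Factory D 0.172, Factory E 0.012, Factory F 0.556

By Bayes' rule, posterior ∝ prior × likelihood:
  Factory C: 0.242 × 0.0275 = 0.006655
  Factory B: 0.074 × 0.13 = 0.00962
  Factory D: 0.092 × 0.1175 = 0.01081
  Factory E: 0.156 × 0.005 = 0.00078
  Factory F: 0.436 × 0.08 = 0.03488
Normalizing constant = 0.062745.
P(Factory C | defective) = 0.006655/0.062745 ≈ 0.106
P(Factory B | defective) = 0.00962/0.062745 ≈ 0.153
P(Factory D | defective) = 0.01081/0.062745 ≈ 0.172
P(Factory E | defective) = 0.00078/0.062745 ≈ 0.012
P(Factory F | defective) = 0.03488/0.062745 ≈ 0.556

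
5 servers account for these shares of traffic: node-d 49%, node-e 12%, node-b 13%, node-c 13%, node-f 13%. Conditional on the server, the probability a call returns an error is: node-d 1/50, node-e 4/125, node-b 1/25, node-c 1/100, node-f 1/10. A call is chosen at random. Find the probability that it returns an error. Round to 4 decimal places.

0.0331

By Bayes' rule, posterior ∝ prior × likelihood:
  node-d: 0.49 × 0.02 = 0.0098
  node-e: 0.12 × 0.032 = 0.00384
  node-b: 0.13 × 0.04 = 0.0052
  node-c: 0.13 × 0.01 = 0.0013
  node-f: 0.13 × 0.1 = 0.013
P(error) = 0.0098 + 0.00384 + 0.0052 + 0.0013 + 0.013 = 0.03314 → 0.0331.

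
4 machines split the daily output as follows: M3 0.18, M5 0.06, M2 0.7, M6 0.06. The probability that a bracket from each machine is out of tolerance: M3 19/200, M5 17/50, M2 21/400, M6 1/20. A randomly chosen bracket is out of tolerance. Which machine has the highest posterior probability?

Prior × likelihood for each hypothesis:
  M3: 0.18 × 0.095 = 0.0171
  M5: 0.06 × 0.34 = 0.0204
  M2: 0.7 × 0.0525 = 0.03675
  M6: 0.06 × 0.05 = 0.003
Total = 0.07725.
Largest term belongs to M2, so M2 is most probable.

M2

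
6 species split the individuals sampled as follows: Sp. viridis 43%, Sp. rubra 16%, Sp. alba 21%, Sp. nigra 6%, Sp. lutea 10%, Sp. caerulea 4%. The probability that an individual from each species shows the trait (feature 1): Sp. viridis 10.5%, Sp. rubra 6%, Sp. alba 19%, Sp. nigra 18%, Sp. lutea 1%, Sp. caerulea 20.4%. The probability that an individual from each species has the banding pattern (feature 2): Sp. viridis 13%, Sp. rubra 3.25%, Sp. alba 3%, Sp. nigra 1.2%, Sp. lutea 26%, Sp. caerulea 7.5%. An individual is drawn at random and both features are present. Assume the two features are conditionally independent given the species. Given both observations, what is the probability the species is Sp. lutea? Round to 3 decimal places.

0.031

By Bayes' rule, posterior ∝ prior × likelihood:
  Sp. viridis: 0.43 × 0.105 × 0.13 = 0.0058695
  Sp. rubra: 0.16 × 0.06 × 0.0325 = 0.000312
  Sp. alba: 0.21 × 0.19 × 0.03 = 0.001197
  Sp. nigra: 0.06 × 0.18 × 0.012 = 0.0001296
  Sp. lutea: 0.1 × 0.01 × 0.26 = 0.00026
  Sp. caerulea: 0.04 × 0.204 × 0.075 = 0.000612
Total = 0.0083801.
P(Sp. lutea | evidence) = 0.00026 / 0.0083801 ≈ 0.031.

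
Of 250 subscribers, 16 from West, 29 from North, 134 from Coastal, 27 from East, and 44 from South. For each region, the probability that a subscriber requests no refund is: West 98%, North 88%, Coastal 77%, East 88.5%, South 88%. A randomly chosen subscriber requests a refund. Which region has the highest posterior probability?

Taking complements, P(refund | each) = West 0.02, North 0.12, Coastal 0.23, East 0.115, South 0.12.
Prior × likelihood for each hypothesis:
  West: 0.064 × 0.02 = 0.00128
  North: 0.116 × 0.12 = 0.01392
  Coastal: 0.536 × 0.23 = 0.12328
  East: 0.108 × 0.115 = 0.01242
  South: 0.176 × 0.12 = 0.02112
Normalizing constant = 0.17202.
Largest term belongs to Coastal, so Coastal is most probable.

Coastal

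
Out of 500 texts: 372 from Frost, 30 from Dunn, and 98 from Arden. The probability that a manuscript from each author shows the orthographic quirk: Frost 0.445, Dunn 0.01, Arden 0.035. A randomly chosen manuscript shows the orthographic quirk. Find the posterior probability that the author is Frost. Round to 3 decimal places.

Compute prior × likelihood for every hypothesis:
  Frost: 0.744 × 0.445 = 0.33108
  Dunn: 0.06 × 0.01 = 0.0006
  Arden: 0.196 × 0.035 = 0.00686
Sum = 0.33854.
P(Frost | evidence) = 0.33108 / 0.33854 ≈ 0.978.

0.978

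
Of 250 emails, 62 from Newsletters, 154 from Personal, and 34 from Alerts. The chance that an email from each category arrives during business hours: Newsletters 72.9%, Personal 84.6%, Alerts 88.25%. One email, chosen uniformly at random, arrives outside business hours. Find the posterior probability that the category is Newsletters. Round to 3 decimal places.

Taking complements, P(off-hours | each) = Newsletters 0.271, Personal 0.154, Alerts 0.1175.
By Bayes' rule, posterior ∝ prior × likelihood:
  Newsletters: 0.248 × 0.271 = 0.067208
  Personal: 0.616 × 0.154 = 0.094864
  Alerts: 0.136 × 0.1175 = 0.01598
Total = 0.178052.
P(Newsletters | evidence) = 0.067208 / 0.178052 ≈ 0.377.

0.377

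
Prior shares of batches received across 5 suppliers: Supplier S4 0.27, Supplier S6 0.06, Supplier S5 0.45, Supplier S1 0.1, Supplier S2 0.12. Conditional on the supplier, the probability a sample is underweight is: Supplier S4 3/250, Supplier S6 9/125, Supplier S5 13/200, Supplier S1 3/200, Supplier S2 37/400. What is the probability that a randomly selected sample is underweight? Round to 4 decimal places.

Prior × likelihood for each hypothesis:
  Supplier S4: 0.27 × 0.012 = 0.00324
  Supplier S6: 0.06 × 0.072 = 0.00432
  Supplier S5: 0.45 × 0.065 = 0.02925
  Supplier S1: 0.1 × 0.015 = 0.0015
  Supplier S2: 0.12 × 0.0925 = 0.0111
P(underweight) = 0.00324 + 0.00432 + 0.02925 + 0.0015 + 0.0111 = 0.04941 → 0.0494.

0.0494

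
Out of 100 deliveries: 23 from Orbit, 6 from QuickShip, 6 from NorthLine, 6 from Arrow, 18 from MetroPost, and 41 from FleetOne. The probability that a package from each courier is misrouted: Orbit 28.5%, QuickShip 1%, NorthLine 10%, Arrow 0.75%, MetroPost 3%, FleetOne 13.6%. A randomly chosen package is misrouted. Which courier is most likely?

Orbit

Compute prior × likelihood for every hypothesis:
  Orbit: 0.23 × 0.285 = 0.06555
  QuickShip: 0.06 × 0.01 = 0.0006
  NorthLine: 0.06 × 0.1 = 0.006
  Arrow: 0.06 × 0.0075 = 0.00045
  MetroPost: 0.18 × 0.03 = 0.0054
  FleetOne: 0.41 × 0.136 = 0.05576
Sum = 0.13376.
Largest term belongs to Orbit, so Orbit is most probable.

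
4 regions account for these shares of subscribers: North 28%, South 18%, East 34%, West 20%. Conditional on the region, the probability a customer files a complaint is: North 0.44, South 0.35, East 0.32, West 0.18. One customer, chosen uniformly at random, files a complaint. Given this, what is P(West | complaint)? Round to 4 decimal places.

0.1088

Prior × likelihood for each hypothesis:
  North: 0.28 × 0.44 = 0.1232
  South: 0.18 × 0.35 = 0.063
  East: 0.34 × 0.32 = 0.1088
  West: 0.2 × 0.18 = 0.036
Sum = 0.331.
P(West | evidence) = 0.036 / 0.331 ≈ 0.1088.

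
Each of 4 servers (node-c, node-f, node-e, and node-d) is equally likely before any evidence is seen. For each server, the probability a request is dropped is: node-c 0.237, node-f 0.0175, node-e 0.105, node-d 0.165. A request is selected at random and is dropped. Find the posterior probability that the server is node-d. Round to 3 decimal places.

Since the prior is uniform, the posterior is proportional to the likelihood:
  node-c: 0.237
  node-f: 0.0175
  node-e: 0.105
  node-d: 0.165
Total = 0.5245.
P(node-d | evidence) = 0.165 / 0.5245 ≈ 0.315.

0.315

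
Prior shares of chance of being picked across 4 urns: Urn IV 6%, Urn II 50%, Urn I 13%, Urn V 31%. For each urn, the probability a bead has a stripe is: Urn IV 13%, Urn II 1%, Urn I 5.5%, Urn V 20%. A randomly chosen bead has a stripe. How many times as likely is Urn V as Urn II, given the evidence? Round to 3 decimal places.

Prior × likelihood for each hypothesis:
  Urn IV: 0.06 × 0.13 = 0.0078
  Urn II: 0.5 × 0.01 = 0.005
  Urn I: 0.13 × 0.055 = 0.00715
  Urn V: 0.31 × 0.2 = 0.062
Total = 0.08195.
The ratio is 0.062 / 0.005 (the normalizer cancels) = 12.400.

12.400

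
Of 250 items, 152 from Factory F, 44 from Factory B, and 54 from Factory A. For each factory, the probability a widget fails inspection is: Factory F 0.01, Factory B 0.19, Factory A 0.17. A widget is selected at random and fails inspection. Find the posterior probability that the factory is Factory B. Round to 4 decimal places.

Compute prior × likelihood for every hypothesis:
  Factory F: 0.608 × 0.01 = 0.00608
  Factory B: 0.176 × 0.19 = 0.03344
  Factory A: 0.216 × 0.17 = 0.03672
Sum = 0.07624.
P(Factory B | evidence) = 0.03344 / 0.07624 ≈ 0.4386.

0.4386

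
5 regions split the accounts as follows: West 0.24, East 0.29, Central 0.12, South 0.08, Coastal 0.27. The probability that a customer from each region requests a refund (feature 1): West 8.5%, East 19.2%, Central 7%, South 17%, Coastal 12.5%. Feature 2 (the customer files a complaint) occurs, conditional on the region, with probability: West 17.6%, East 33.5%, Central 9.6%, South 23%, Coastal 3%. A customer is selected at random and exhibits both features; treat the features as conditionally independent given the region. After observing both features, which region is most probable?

Unnormalized posteriors (prior × likelihood):
  West: 0.24 × 0.085 × 0.176 = 0.0035904
  East: 0.29 × 0.192 × 0.335 = 0.0186528
  Central: 0.12 × 0.07 × 0.096 = 0.0008064
  South: 0.08 × 0.17 × 0.23 = 0.003128
  Coastal: 0.27 × 0.125 × 0.03 = 0.0010125
Total = 0.0271901.
Largest term belongs to East, so East is most probable.

East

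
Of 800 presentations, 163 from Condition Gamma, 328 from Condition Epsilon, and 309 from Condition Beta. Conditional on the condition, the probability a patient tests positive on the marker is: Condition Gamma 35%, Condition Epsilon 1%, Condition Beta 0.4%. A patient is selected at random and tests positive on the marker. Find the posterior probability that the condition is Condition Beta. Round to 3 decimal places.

Compute prior × likelihood for every hypothesis:
  Condition Gamma: 0.20375 × 0.35 = 0.0713125
  Condition Epsilon: 0.41 × 0.01 = 0.0041
  Condition Beta: 0.38625 × 0.004 = 0.001545
Normalizing constant = 0.0769575.
P(Condition Beta | evidence) = 0.001545 / 0.0769575 ≈ 0.020.

0.020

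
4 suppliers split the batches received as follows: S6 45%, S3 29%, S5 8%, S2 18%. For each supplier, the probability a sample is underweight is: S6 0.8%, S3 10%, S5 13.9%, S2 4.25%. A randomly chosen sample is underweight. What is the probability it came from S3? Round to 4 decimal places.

0.5645

By Bayes' rule, posterior ∝ prior × likelihood:
  S6: 0.45 × 0.008 = 0.0036
  S3: 0.29 × 0.1 = 0.029
  S5: 0.08 × 0.139 = 0.01112
  S2: 0.18 × 0.0425 = 0.00765
Normalizing constant = 0.05137.
P(S3 | evidence) = 0.029 / 0.05137 ≈ 0.5645.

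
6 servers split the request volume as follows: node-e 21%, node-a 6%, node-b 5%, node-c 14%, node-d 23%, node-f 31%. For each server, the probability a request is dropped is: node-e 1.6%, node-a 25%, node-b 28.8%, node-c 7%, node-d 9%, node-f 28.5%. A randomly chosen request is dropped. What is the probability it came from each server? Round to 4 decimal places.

Compute prior × likelihood for every hypothesis:
  node-e: 0.21 × 0.016 = 0.00336
  node-a: 0.06 × 0.25 = 0.015
  node-b: 0.05 × 0.288 = 0.0144
  node-c: 0.14 × 0.07 = 0.0098
  node-d: 0.23 × 0.09 = 0.0207
  node-f: 0.31 × 0.285 = 0.08835
Total = 0.15161.
P(node-e | dropped) = 0.00336/0.15161 ≈ 0.0222
P(node-a | dropped) = 0.015/0.15161 ≈ 0.0989
P(node-b | dropped) = 0.0144/0.15161 ≈ 0.0950
P(node-c | dropped) = 0.0098/0.15161 ≈ 0.0646
P(node-d | dropped) = 0.0207/0.15161 ≈ 0.1365
P(node-f | dropped) = 0.08835/0.15161 ≈ 0.5827
(Check: 0.0222+0.0989+0.0950+0.0646+0.1365+0.5827 = 0.9999.)

node-e 0.0222, node-a 0.0989, node-b 0.0950, node-c 0.0646, node-d 0.1365, node-f 0.5827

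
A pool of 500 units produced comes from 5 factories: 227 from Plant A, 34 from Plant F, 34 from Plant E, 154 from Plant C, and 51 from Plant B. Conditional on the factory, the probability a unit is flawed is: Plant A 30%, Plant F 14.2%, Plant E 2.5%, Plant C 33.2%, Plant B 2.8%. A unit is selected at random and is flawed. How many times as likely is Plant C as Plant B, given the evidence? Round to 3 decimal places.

35.804

Unnormalized posteriors (prior × likelihood):
  Plant A: 0.454 × 0.3 = 0.1362
  Plant F: 0.068 × 0.142 = 0.009656
  Plant E: 0.068 × 0.025 = 0.0017
  Plant C: 0.308 × 0.332 = 0.102256
  Plant B: 0.102 × 0.028 = 0.002856
Sum = 0.252668.
The ratio is 0.102256 / 0.002856 (the normalizer cancels) = 35.804.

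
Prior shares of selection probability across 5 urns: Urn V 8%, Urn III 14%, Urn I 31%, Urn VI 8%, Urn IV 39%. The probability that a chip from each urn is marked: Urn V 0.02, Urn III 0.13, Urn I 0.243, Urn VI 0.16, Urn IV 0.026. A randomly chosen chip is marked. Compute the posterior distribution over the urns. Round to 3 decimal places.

Urn V 0.014, Urn III 0.154, Urn I 0.638, Urn VI 0.108, Urn IV 0.086

By Bayes' rule, posterior ∝ prior × likelihood:
  Urn V: 0.08 × 0.02 = 0.0016
  Urn III: 0.14 × 0.13 = 0.0182
  Urn I: 0.31 × 0.243 = 0.07533
  Urn VI: 0.08 × 0.16 = 0.0128
  Urn IV: 0.39 × 0.026 = 0.01014
Normalizing constant = 0.11807.
P(Urn V | marked) = 0.0016/0.11807 ≈ 0.014
P(Urn III | marked) = 0.0182/0.11807 ≈ 0.154
P(Urn I | marked) = 0.07533/0.11807 ≈ 0.638
P(Urn VI | marked) = 0.0128/0.11807 ≈ 0.108
P(Urn IV | marked) = 0.01014/0.11807 ≈ 0.086
(Check: 0.014+0.154+0.638+0.108+0.086 = 1.000.)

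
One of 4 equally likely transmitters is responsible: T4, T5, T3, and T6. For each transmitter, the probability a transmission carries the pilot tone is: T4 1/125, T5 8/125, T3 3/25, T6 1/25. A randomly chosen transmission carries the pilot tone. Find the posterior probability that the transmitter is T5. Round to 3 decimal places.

0.276

Since the prior is uniform, the posterior is proportional to the likelihood:
  T4: 0.008
  T5: 0.064
  T3: 0.12
  T6: 0.04
Normalizing constant = 0.232.
P(T5 | evidence) = 0.064 / 0.232 ≈ 0.276.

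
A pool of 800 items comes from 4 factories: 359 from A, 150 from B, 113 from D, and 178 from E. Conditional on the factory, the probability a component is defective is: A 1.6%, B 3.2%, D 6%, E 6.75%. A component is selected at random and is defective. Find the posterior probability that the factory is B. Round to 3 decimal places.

Prior × likelihood for each hypothesis:
  A: 0.44875 × 0.016 = 0.00718
  B: 0.1875 × 0.032 = 0.006
  D: 0.14125 × 0.06 = 0.008475
  E: 0.2225 × 0.0675 = 0.01501875
Total = 0.03667375.
P(B | evidence) = 0.006 / 0.03667375 ≈ 0.164.

0.164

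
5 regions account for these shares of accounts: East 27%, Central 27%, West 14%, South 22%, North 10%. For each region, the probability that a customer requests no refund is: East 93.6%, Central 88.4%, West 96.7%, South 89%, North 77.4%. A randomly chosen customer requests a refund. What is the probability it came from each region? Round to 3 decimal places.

East 0.173, Central 0.313, West 0.046, South 0.242, North 0.226

Taking complements, P(refund | each) = East 0.064, Central 0.116, West 0.033, South 0.11, North 0.226.
Prior × likelihood for each hypothesis:
  East: 0.27 × 0.064 = 0.01728
  Central: 0.27 × 0.116 = 0.03132
  West: 0.14 × 0.033 = 0.00462
  South: 0.22 × 0.11 = 0.0242
  North: 0.1 × 0.226 = 0.0226
Sum = 0.10002.
P(East | refund) = 0.01728/0.10002 ≈ 0.173
P(Central | refund) = 0.03132/0.10002 ≈ 0.313
P(West | refund) = 0.00462/0.10002 ≈ 0.046
P(South | refund) = 0.0242/0.10002 ≈ 0.242
P(North | refund) = 0.0226/0.10002 ≈ 0.226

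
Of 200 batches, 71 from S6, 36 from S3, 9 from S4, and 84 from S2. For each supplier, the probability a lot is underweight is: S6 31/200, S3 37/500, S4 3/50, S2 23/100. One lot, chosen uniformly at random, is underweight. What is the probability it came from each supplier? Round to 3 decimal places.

S6 0.328, S3 0.079, S4 0.016, S2 0.576

Prior × likelihood for each hypothesis:
  S6: 0.355 × 0.155 = 0.055025
  S3: 0.18 × 0.074 = 0.01332
  S4: 0.045 × 0.06 = 0.0027
  S2: 0.42 × 0.23 = 0.0966
Normalizing constant = 0.167645.
P(S6 | underweight) = 0.055025/0.167645 ≈ 0.328
P(S3 | underweight) = 0.01332/0.167645 ≈ 0.079
P(S4 | underweight) = 0.0027/0.167645 ≈ 0.016
P(S2 | underweight) = 0.0966/0.167645 ≈ 0.576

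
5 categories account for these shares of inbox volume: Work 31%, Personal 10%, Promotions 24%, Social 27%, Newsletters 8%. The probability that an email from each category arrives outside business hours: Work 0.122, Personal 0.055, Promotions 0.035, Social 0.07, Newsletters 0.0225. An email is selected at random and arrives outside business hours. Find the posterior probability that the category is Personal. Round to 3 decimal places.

0.076

By Bayes' rule, posterior ∝ prior × likelihood:
  Work: 0.31 × 0.122 = 0.03782
  Personal: 0.1 × 0.055 = 0.0055
  Promotions: 0.24 × 0.035 = 0.0084
  Social: 0.27 × 0.07 = 0.0189
  Newsletters: 0.08 × 0.0225 = 0.0018
Total = 0.07242.
P(Personal | evidence) = 0.0055 / 0.07242 ≈ 0.076.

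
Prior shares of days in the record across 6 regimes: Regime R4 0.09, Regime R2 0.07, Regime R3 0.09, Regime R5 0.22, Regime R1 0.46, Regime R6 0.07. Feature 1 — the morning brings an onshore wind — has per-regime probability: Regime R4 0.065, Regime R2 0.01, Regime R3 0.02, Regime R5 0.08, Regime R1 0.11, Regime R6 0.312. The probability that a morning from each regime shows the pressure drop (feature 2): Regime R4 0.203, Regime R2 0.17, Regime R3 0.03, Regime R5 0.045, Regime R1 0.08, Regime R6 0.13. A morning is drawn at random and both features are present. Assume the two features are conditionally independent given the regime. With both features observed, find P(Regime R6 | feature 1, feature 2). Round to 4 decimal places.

0.3141

Prior × likelihood for each hypothesis:
  Regime R4: 0.09 × 0.065 × 0.203 = 0.00118755
  Regime R2: 0.07 × 0.01 × 0.17 = 0.000119
  Regime R3: 0.09 × 0.02 × 0.03 = 0.000054
  Regime R5: 0.22 × 0.08 × 0.045 = 0.000792
  Regime R1: 0.46 × 0.11 × 0.08 = 0.004048
  Regime R6: 0.07 × 0.312 × 0.13 = 0.0028392
Total = 0.00903975.
P(Regime R6 | evidence) = 0.0028392 / 0.00903975 ≈ 0.3141.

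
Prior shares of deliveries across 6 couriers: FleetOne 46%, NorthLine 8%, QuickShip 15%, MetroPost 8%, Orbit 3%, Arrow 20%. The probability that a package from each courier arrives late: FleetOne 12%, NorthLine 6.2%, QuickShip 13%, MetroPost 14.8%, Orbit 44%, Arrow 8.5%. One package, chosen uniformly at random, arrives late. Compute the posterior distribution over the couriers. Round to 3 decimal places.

Prior × likelihood for each hypothesis:
  FleetOne: 0.46 × 0.12 = 0.0552
  NorthLine: 0.08 × 0.062 = 0.00496
  QuickShip: 0.15 × 0.13 = 0.0195
  MetroPost: 0.08 × 0.148 = 0.01184
  Orbit: 0.03 × 0.44 = 0.0132
  Arrow: 0.2 × 0.085 = 0.017
Normalizing constant = 0.1217.
P(FleetOne | late) = 0.0552/0.1217 ≈ 0.454
P(NorthLine | late) = 0.00496/0.1217 ≈ 0.041
P(QuickShip | late) = 0.0195/0.1217 ≈ 0.160
P(MetroPost | late) = 0.01184/0.1217 ≈ 0.097
P(Orbit | late) = 0.0132/0.1217 ≈ 0.108
P(Arrow | late) = 0.017/0.1217 ≈ 0.140

FleetOne 0.454, NorthLine 0.041, QuickShip 0.160, MetroPost 0.097, Orbit 0.108, Arrow 0.140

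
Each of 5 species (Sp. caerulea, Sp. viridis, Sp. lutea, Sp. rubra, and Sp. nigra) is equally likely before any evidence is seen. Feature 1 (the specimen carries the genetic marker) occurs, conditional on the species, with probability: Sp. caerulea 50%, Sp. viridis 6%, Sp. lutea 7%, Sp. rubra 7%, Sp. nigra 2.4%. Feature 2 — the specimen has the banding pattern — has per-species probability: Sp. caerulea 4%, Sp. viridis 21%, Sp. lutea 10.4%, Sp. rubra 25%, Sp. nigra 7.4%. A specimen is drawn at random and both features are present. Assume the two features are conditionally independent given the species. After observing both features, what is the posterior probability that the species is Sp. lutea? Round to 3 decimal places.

Since the prior is uniform, the posterior is proportional to the likelihood:
  Sp. caerulea: 0.5 × 0.04 = 0.02
  Sp. viridis: 0.06 × 0.21 = 0.0126
  Sp. lutea: 0.07 × 0.104 = 0.00728
  Sp. rubra: 0.07 × 0.25 = 0.0175
  Sp. nigra: 0.024 × 0.074 = 0.001776
Normalizing constant = 0.059156.
P(Sp. lutea | evidence) = 0.00728 / 0.059156 ≈ 0.123.

0.123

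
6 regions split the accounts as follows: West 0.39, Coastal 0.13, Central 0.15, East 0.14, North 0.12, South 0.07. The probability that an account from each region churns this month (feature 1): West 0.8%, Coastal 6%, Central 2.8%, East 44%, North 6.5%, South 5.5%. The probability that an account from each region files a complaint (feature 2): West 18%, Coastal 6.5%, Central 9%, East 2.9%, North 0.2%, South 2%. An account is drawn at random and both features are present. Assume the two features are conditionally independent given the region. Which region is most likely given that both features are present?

Compute prior × likelihood for every hypothesis:
  West: 0.39 × 0.008 × 0.18 = 0.0005616
  Coastal: 0.13 × 0.06 × 0.065 = 0.000507
  Central: 0.15 × 0.028 × 0.09 = 0.000378
  East: 0.14 × 0.44 × 0.029 = 0.0017864
  North: 0.12 × 0.065 × 0.002 = 0.0000156
  South: 0.07 × 0.055 × 0.02 = 0.000077
Sum = 0.0033256.
Largest term belongs to East, so East is most probable.

East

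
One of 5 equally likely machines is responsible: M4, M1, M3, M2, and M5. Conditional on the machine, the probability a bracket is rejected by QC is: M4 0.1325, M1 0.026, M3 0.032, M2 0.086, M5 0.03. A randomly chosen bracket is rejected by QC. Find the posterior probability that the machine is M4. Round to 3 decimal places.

With a uniform prior (1/5 each), posterior ∝ likelihood:
  M4: 0.1325
  M1: 0.026
  M3: 0.032
  M2: 0.086
  M5: 0.03
Sum = 0.3065.
P(M4 | evidence) = 0.1325 / 0.3065 ≈ 0.432.

0.432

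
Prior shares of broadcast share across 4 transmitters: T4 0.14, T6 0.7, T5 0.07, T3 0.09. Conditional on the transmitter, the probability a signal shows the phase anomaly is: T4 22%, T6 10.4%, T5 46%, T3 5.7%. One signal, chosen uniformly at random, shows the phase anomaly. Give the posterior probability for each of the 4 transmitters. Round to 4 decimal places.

Prior × likelihood for each hypothesis:
  T4: 0.14 × 0.22 = 0.0308
  T6: 0.7 × 0.104 = 0.0728
  T5: 0.07 × 0.46 = 0.0322
  T3: 0.09 × 0.057 = 0.00513
Normalizing constant = 0.14093.
P(T4 | anomaly) = 0.0308/0.14093 ≈ 0.2185
P(T6 | anomaly) = 0.0728/0.14093 ≈ 0.5166
P(T5 | anomaly) = 0.0322/0.14093 ≈ 0.2285
P(T3 | anomaly) = 0.00513/0.14093 ≈ 0.0364

T4 0.2185, T6 0.5166, T5 0.2285, T3 0.0364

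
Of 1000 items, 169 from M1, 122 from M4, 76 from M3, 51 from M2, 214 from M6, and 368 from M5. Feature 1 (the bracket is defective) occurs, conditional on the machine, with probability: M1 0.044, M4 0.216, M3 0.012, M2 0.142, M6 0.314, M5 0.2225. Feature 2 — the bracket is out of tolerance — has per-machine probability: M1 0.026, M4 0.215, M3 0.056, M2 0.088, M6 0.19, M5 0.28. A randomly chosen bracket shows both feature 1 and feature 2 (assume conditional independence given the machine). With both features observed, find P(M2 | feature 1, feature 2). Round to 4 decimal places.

0.0151

Compute prior × likelihood for every hypothesis:
  M1: 0.169 × 0.044 × 0.026 = 0.000193336
  M4: 0.122 × 0.216 × 0.215 = 0.00566568
  M3: 0.076 × 0.012 × 0.056 = 0.000051072
  M2: 0.051 × 0.142 × 0.088 = 0.000637296
  M6: 0.214 × 0.314 × 0.19 = 0.01276724
  M5: 0.368 × 0.2225 × 0.28 = 0.0229264
Sum = 0.042241024.
P(M2 | evidence) = 0.000637296 / 0.042241024 ≈ 0.0151.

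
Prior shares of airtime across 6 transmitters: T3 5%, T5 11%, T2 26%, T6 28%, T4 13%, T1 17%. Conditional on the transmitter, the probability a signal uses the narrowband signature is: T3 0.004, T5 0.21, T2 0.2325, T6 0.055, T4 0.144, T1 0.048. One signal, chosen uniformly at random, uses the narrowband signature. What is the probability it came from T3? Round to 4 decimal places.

Unnormalized posteriors (prior × likelihood):
  T3: 0.05 × 0.004 = 0.0002
  T5: 0.11 × 0.21 = 0.0231
  T2: 0.26 × 0.2325 = 0.06045
  T6: 0.28 × 0.055 = 0.0154
  T4: 0.13 × 0.144 = 0.01872
  T1: 0.17 × 0.048 = 0.00816
Sum = 0.12603.
P(T3 | evidence) = 0.0002 / 0.12603 ≈ 0.0016.

0.0016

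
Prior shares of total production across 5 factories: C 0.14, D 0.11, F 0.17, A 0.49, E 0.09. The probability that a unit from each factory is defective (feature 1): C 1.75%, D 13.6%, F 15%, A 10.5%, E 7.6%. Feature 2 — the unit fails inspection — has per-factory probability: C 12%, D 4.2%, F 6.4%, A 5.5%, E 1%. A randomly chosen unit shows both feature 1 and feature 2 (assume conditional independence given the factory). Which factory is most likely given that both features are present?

A

By Bayes' rule, posterior ∝ prior × likelihood:
  C: 0.14 × 0.0175 × 0.12 = 0.000294
  D: 0.11 × 0.136 × 0.042 = 0.00062832
  F: 0.17 × 0.15 × 0.064 = 0.001632
  A: 0.49 × 0.105 × 0.055 = 0.00282975
  E: 0.09 × 0.076 × 0.01 = 0.0000684
Total = 0.00545247.
Largest term belongs to A, so A is most probable.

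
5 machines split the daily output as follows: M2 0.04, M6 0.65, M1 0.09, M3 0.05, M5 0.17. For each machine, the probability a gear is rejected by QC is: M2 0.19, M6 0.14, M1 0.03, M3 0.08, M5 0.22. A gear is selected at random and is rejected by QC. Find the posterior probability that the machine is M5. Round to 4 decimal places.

Unnormalized posteriors (prior × likelihood):
  M2: 0.04 × 0.19 = 0.0076
  M6: 0.65 × 0.14 = 0.091
  M1: 0.09 × 0.03 = 0.0027
  M3: 0.05 × 0.08 = 0.004
  M5: 0.17 × 0.22 = 0.0374
Sum = 0.1427.
P(M5 | evidence) = 0.0374 / 0.1427 ≈ 0.2621.

0.2621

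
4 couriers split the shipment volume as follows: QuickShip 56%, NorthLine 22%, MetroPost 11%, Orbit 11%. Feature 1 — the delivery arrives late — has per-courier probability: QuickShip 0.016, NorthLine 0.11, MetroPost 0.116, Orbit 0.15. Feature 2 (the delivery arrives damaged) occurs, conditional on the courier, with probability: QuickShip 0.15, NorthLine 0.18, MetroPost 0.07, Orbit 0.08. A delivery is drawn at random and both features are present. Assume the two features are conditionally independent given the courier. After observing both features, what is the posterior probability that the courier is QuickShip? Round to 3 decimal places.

0.170

Unnormalized posteriors (prior × likelihood):
  QuickShip: 0.56 × 0.016 × 0.15 = 0.001344
  NorthLine: 0.22 × 0.11 × 0.18 = 0.004356
  MetroPost: 0.11 × 0.116 × 0.07 = 0.0008932
  Orbit: 0.11 × 0.15 × 0.08 = 0.00132
Sum = 0.0079132.
P(QuickShip | evidence) = 0.001344 / 0.0079132 ≈ 0.170.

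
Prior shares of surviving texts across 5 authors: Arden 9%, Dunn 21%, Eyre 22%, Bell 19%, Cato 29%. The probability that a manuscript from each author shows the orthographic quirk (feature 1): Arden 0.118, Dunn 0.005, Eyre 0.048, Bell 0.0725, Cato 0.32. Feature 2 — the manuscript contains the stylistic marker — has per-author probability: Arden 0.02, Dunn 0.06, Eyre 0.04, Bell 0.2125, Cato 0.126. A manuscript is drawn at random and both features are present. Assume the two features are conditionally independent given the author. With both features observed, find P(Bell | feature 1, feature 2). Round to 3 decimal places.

Compute prior × likelihood for every hypothesis:
  Arden: 0.09 × 0.118 × 0.02 = 0.0002124
  Dunn: 0.21 × 0.005 × 0.06 = 0.000063
  Eyre: 0.22 × 0.048 × 0.04 = 0.0004224
  Bell: 0.19 × 0.0725 × 0.2125 = 0.0029271875
  Cato: 0.29 × 0.32 × 0.126 = 0.0116928
Normalizing constant = 0.0153177875.
P(Bell | evidence) = 0.0029271875 / 0.0153177875 ≈ 0.191.

0.191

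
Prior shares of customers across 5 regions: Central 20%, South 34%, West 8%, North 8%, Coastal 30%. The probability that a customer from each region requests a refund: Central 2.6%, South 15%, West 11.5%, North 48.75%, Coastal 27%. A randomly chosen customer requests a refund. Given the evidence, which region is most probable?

Prior × likelihood for each hypothesis:
  Central: 0.2 × 0.026 = 0.0052
  South: 0.34 × 0.15 = 0.051
  West: 0.08 × 0.115 = 0.0092
  North: 0.08 × 0.4875 = 0.039
  Coastal: 0.3 × 0.27 = 0.081
Total = 0.1854.
Largest term belongs to Coastal, so Coastal is most probable.

Coastal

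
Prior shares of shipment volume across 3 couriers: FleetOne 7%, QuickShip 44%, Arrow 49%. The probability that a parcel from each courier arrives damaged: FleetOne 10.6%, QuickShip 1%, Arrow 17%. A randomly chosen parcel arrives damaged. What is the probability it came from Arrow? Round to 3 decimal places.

0.876

Compute prior × likelihood for every hypothesis:
  FleetOne: 0.07 × 0.106 = 0.00742
  QuickShip: 0.44 × 0.01 = 0.0044
  Arrow: 0.49 × 0.17 = 0.0833
Normalizing constant = 0.09512.
P(Arrow | evidence) = 0.0833 / 0.09512 ≈ 0.876.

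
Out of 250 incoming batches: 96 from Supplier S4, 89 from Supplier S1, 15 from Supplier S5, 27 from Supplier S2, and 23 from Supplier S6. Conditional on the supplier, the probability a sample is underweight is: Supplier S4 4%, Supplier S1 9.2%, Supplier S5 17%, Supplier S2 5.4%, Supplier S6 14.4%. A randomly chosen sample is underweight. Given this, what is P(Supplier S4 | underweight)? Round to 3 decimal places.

0.198

Unnormalized posteriors (prior × likelihood):
  Supplier S4: 0.384 × 0.04 = 0.01536
  Supplier S1: 0.356 × 0.092 = 0.032752
  Supplier S5: 0.06 × 0.17 = 0.0102
  Supplier S2: 0.108 × 0.054 = 0.005832
  Supplier S6: 0.092 × 0.144 = 0.013248
Normalizing constant = 0.077392.
P(Supplier S4 | evidence) = 0.01536 / 0.077392 ≈ 0.198.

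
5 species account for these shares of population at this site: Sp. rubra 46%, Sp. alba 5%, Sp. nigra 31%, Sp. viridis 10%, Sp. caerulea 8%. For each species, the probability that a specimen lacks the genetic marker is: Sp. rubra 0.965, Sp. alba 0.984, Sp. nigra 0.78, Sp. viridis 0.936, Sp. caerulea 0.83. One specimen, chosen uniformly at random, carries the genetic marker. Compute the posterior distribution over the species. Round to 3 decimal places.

Sp. rubra 0.153, Sp. alba 0.008, Sp. nigra 0.649, Sp. viridis 0.061, Sp. caerulea 0.129

Taking complements, P(marker | each) = Sp. rubra 0.035, Sp. alba 0.016, Sp. nigra 0.22, Sp. viridis 0.064, Sp. caerulea 0.17.
Compute prior × likelihood for every hypothesis:
  Sp. rubra: 0.46 × 0.035 = 0.0161
  Sp. alba: 0.05 × 0.016 = 0.0008
  Sp. nigra: 0.31 × 0.22 = 0.0682
  Sp. viridis: 0.1 × 0.064 = 0.0064
  Sp. caerulea: 0.08 × 0.17 = 0.0136
Sum = 0.1051.
P(Sp. rubra | marker) = 0.0161/0.1051 ≈ 0.153
P(Sp. alba | marker) = 0.0008/0.1051 ≈ 0.008
P(Sp. nigra | marker) = 0.0682/0.1051 ≈ 0.649
P(Sp. viridis | marker) = 0.0064/0.1051 ≈ 0.061
P(Sp. caerulea | marker) = 0.0136/0.1051 ≈ 0.129
(Check: 0.153+0.008+0.649+0.061+0.129 = 1.000.)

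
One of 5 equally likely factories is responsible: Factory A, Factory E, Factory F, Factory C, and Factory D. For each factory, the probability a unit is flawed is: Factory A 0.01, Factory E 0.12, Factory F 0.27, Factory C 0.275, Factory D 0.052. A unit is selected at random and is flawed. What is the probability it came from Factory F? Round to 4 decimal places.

0.3714

Since the prior is uniform, the posterior is proportional to the likelihood:
  Factory A: 0.01
  Factory E: 0.12
  Factory F: 0.27
  Factory C: 0.275
  Factory D: 0.052
Sum = 0.727.
P(Factory F | evidence) = 0.27 / 0.727 ≈ 0.3714.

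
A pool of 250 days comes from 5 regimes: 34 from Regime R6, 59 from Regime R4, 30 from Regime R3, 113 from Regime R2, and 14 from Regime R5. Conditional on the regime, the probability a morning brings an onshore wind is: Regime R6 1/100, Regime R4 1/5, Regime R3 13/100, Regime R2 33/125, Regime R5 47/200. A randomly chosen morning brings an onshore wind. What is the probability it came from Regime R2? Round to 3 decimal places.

Unnormalized posteriors (prior × likelihood):
  Regime R6: 0.136 × 0.01 = 0.00136
  Regime R4: 0.236 × 0.2 = 0.0472
  Regime R3: 0.12 × 0.13 = 0.0156
  Regime R2: 0.452 × 0.264 = 0.119328
  Regime R5: 0.056 × 0.235 = 0.01316
Normalizing constant = 0.196648.
P(Regime R2 | evidence) = 0.119328 / 0.196648 ≈ 0.607.

0.607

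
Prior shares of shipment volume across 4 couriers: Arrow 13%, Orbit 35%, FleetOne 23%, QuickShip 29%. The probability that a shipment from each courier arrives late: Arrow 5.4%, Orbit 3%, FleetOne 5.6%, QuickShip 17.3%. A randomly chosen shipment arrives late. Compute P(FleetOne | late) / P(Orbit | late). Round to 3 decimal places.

Compute prior × likelihood for every hypothesis:
  Arrow: 0.13 × 0.054 = 0.00702
  Orbit: 0.35 × 0.03 = 0.0105
  FleetOne: 0.23 × 0.056 = 0.01288
  QuickShip: 0.29 × 0.173 = 0.05017
Normalizing constant = 0.08057.
The ratio is 0.01288 / 0.0105 (the normalizer cancels) = 1.227.

1.227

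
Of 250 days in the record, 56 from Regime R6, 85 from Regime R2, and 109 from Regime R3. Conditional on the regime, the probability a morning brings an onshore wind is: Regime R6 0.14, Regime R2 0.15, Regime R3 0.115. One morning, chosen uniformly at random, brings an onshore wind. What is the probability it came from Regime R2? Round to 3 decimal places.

Unnormalized posteriors (prior × likelihood):
  Regime R6: 0.224 × 0.14 = 0.03136
  Regime R2: 0.34 × 0.15 = 0.051
  Regime R3: 0.436 × 0.115 = 0.05014
Normalizing constant = 0.1325.
P(Regime R2 | evidence) = 0.051 / 0.1325 ≈ 0.385.

0.385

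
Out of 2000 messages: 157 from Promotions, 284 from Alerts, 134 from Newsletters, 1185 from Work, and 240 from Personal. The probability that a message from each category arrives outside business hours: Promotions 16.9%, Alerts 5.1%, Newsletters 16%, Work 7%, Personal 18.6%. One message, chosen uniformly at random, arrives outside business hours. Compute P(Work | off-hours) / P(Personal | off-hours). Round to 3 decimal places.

By Bayes' rule, posterior ∝ prior × likelihood:
  Promotions: 0.0785 × 0.169 = 0.0132665
  Alerts: 0.142 × 0.051 = 0.007242
  Newsletters: 0.067 × 0.16 = 0.01072
  Work: 0.5925 × 0.07 = 0.041475
  Personal: 0.12 × 0.186 = 0.02232
Normalizing constant = 0.0950235.
The ratio is 0.041475 / 0.02232 (the normalizer cancels) = 1.858.

1.858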